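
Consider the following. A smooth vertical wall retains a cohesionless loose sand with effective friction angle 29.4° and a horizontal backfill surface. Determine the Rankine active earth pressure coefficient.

0.341

K_a = (1 − sin φ)/(1 + sin φ) = (1 − sin 29.4°)/(1 + sin 29.4°) = 0.3415.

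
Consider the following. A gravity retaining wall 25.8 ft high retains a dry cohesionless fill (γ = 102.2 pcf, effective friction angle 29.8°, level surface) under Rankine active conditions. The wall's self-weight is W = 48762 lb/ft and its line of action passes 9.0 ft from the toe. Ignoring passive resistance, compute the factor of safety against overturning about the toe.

4.46

K_a = tan²(45° − 29.8°/2) = 0.3360.
P_a = ½K_aγH² = 0.5×0.3360×102.2×25.8² = 11430 lb/ft, acting at H/3 = 8.600 ft above the base.
Overturning moment M_o = P_a × H/3 = 11430 × 8.600 = 98300.
Resisting moment M_r = W × 9.0 = 48762 × 9.0 = 438900.
FS_overturning = M_r/M_o = 438900/98300 = 4.465.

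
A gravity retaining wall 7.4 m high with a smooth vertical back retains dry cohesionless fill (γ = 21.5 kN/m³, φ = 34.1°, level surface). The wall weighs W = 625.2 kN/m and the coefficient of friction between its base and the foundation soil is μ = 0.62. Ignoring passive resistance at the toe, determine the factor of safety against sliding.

K_a = tan²(45° − 34.1°/2) = 0.2815.
P_a = ½K_aγH² = 0.5×0.2815×21.5×7.4² = 165.7 kN/m, acting at H/3 = 2.467 m above the base.
FS_sliding = μW / P_a = 0.62×625.2 / 165.7 = 2.339.

2.34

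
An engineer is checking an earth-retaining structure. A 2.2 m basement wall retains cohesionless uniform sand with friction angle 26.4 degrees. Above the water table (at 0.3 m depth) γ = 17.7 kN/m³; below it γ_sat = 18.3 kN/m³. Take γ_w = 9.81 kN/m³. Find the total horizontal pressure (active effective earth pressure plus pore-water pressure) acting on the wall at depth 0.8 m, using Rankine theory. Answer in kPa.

K_a = (1 − sin φ)/(1 + sin φ) = 0.3844.
γ' = 18.3 − 9.81 = 8.490 kN/m³.
Effective vertical stress at 0.8 m: σ'_v = 17.7×0.3 + 8.490×0.500 = 9.555 kPa.
σ'_h = K_a σ'_v = 0.3844 × 9.555 = 3.673 kPa; u = γ_w × 0.500 = 4.905 kPa.
Total σ_h = 3.673 + 4.905 = 8.578 kPa.

8.58 kPa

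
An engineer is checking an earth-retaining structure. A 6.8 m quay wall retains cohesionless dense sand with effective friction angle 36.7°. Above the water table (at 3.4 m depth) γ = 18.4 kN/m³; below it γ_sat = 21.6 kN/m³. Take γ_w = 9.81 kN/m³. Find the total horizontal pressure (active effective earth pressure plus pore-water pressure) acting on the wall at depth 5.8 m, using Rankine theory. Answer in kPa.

46.4 kPa

K_a = (1 − sin φ)/(1 + sin φ) = 0.2519.
γ' = 21.6 − 9.81 = 11.79 kN/m³.
Effective vertical stress at 5.8 m: σ'_v = 18.4×3.4 + 11.79×2.40 = 90.86 kPa.
σ'_h = K_a σ'_v = 0.2519 × 90.86 = 22.88 kPa; u = γ_w × 2.40 = 23.54 kPa.
Total σ_h = 22.88 + 23.54 = 46.43 kPa.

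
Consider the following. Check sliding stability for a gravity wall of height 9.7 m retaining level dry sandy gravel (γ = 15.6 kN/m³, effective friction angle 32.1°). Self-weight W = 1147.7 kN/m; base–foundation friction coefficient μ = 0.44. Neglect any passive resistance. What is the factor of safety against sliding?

K_a = tan²(45° − 32.1°/2) = 0.3060.
P_a = ½K_aγH² = 0.5×0.3060×15.6×9.7² = 224.6 kN/m, acting at H/3 = 3.233 m above the base.
FS_sliding = μW / P_a = 0.44×1147.7 / 224.6 = 2.249.

2.25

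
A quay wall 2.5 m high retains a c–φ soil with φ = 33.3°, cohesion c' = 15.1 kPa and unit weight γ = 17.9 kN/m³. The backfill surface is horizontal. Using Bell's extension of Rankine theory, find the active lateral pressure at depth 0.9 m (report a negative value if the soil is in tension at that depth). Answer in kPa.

-11.6 kPa

K_a = (1 − sin φ)/(1 + sin φ) = 0.2911.
σ_a = K_a γ z − 2c√K_a = 0.2911×17.9×0.9 − 2×15.1×0.5396 = -11.60 kPa.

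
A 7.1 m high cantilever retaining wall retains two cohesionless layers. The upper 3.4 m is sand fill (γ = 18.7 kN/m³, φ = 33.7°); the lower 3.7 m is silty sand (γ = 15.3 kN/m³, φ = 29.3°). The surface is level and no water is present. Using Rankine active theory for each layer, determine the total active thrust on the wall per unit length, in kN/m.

148 kN/m

K_a1 = tan²(45°−33.7°/2) = 0.2863; K_a2 = tan²(45°−29.3°/2) = 0.3428.
Layer 1: σ at base = K_a1 γ₁ h₁ = 18.20 kPa; P₁ = ½×18.20×3.4 = 30.95.
Layer 2: σ_v at top = γ₁h₁ = 63.58; σ_h top = K_a2×63.58 = 21.80; σ_h base = K_a2×(63.58+15.3×3.7) = 41.21.
P₂ = ½(21.80+41.21)×3.7 = 116.6. Total P_a = 30.95+116.6 = 147.5 kN/m.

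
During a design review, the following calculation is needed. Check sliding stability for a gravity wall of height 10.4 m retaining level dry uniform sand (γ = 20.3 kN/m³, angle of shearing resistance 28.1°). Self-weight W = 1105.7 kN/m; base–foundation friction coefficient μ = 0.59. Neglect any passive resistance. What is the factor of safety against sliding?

K_a = tan²(45° − 28.1°/2) = 0.3596.
P_a = ½K_aγH² = 0.5×0.3596×20.3×10.4² = 394.8 kN/m, acting at H/3 = 3.467 m above the base.
FS_sliding = μW / P_a = 0.59×1105.7 / 394.8 = 1.652.

1.65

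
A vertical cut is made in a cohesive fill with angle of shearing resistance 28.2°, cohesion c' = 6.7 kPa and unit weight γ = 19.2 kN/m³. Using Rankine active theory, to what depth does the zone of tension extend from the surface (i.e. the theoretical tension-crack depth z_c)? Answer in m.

K_a = tan²(45° − 28.2°/2) = 0.3582; √K_a = 0.5985.
The active pressure is zero where K_a γ z = 2c√K_a, so z_c = 2c/(γ√K_a) = 2×6.7/(19.2×0.5985) = 1.166 m.

1.17 m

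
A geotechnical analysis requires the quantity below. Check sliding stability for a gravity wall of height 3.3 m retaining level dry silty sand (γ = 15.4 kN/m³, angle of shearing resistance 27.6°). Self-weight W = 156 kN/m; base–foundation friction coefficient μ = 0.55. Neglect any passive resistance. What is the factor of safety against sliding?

2.79

K_a = tan²(45° − 27.6°/2) = 0.3668.
P_a = ½K_aγH² = 0.5×0.3668×15.4×3.3² = 30.76 kN/m, acting at H/3 = 1.100 m above the base.
FS_sliding = μW / P_a = 0.55×156 / 30.76 = 2.790.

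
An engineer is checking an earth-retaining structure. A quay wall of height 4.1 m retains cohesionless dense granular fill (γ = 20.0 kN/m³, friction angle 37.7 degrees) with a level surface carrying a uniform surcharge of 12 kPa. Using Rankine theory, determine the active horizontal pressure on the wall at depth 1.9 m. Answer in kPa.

K_a = (1 − sin φ)/(1 + sin φ) = 0.2411.
σ_v = γz + q = 20.0 × 1.9 + 12 = 50.00 kPa.
σ_h = K_a σ_v = 0.2411 × 50.00 = 12.05 kPa.

12.1 kPa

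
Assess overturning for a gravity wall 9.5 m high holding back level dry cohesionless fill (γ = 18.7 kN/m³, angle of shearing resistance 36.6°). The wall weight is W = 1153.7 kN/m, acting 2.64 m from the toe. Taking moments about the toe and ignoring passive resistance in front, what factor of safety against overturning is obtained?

4.51

K_a = tan²(45° − 36.6°/2) = 0.2530.
P_a = ½K_aγH² = 0.5×0.2530×18.7×9.5² = 213.5 kN/m, acting at H/3 = 3.167 m above the base.
Overturning moment M_o = P_a × H/3 = 213.5 × 3.167 = 675.9.
Resisting moment M_r = W × 2.64 = 1153.7 × 2.64 = 3046.
FS_overturning = M_r/M_o = 3046/675.9 = 4.506.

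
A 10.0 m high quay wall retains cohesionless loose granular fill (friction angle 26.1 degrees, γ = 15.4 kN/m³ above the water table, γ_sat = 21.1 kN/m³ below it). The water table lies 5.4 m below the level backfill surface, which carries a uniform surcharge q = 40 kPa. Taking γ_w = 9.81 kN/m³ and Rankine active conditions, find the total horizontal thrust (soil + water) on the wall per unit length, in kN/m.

542 kN/m

K_a = tan²(45° − φ/2) = 0.3889.
γ' = 21.1 − 9.81 = 11.29 kN/m³. h₂ = H − d_w = 4.6 m.
σ'_h: at surface K_a·q = 15.56; at WT K_a(q+γd_w) = 47.90; at base K_a(q+γd_w+γ'h₂) = 68.10 kPa.
P₁ = ½(15.56+47.90)×5.4 = 171.3; P₂ = ½(47.90+68.10)×4.6 = 266.8; P_w = ½γ_w h₂² = 103.8.
Total = 171.3+266.8+103.8 = 541.9 kN/m.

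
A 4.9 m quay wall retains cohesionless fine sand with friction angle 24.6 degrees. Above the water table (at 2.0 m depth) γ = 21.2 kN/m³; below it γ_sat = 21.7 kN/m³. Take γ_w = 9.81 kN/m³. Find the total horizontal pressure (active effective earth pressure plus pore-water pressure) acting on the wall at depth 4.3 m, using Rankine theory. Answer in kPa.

K_a = (1 − sin φ)/(1 + sin φ) = 0.4121.
γ' = 21.7 − 9.81 = 11.89 kN/m³.
Effective vertical stress at 4.3 m: σ'_v = 21.2×2.0 + 11.89×2.30 = 69.75 kPa.
σ'_h = K_a σ'_v = 0.4121 × 69.75 = 28.75 kPa; u = γ_w × 2.30 = 22.56 kPa.
Total σ_h = 28.75 + 22.56 = 51.31 kPa.

51.3 kPa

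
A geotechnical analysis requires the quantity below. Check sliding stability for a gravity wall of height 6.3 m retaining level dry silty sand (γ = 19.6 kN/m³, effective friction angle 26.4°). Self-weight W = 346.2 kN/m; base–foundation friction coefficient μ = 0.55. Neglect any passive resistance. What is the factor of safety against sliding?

K_a = tan²(45° − 26.4°/2) = 0.3844.
P_a = ½K_aγH² = 0.5×0.3844×19.6×6.3² = 149.5 kN/m, acting at H/3 = 2.100 m above the base.
FS_sliding = μW / P_a = 0.55×346.2 / 149.5 = 1.273.

1.27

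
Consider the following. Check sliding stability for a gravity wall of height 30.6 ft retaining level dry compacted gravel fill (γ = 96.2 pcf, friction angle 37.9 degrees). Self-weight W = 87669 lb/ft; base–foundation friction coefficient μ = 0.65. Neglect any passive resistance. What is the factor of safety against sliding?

K_a = tan²(45° − 37.9°/2) = 0.2389.
P_a = ½K_aγH² = 0.5×0.2389×96.2×30.6² = 10760 lb/ft, acting at H/3 = 10.20 ft above the base.
FS_sliding = μW / P_a = 0.65×87669 / 10760 = 5.295.

5.30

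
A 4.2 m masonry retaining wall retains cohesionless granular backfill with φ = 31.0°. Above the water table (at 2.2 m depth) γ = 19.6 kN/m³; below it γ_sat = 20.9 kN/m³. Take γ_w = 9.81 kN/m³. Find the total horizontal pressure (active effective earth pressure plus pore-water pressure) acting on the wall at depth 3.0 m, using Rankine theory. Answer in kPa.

24.5 kPa

K_a = (1 − sin φ)/(1 + sin φ) = 0.3201.
γ' = 20.9 − 9.81 = 11.09 kN/m³.
Effective vertical stress at 3.0 m: σ'_v = 19.6×2.2 + 11.09×0.800 = 51.99 kPa.
σ'_h = K_a σ'_v = 0.3201 × 51.99 = 16.64 kPa; u = γ_w × 0.800 = 7.848 kPa.
Total σ_h = 16.64 + 7.848 = 24.49 kPa.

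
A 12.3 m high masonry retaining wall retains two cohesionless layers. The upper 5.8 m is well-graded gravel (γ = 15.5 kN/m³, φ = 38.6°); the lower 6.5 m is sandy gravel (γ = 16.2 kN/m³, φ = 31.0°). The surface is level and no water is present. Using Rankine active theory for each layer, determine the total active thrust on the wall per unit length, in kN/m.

357 kN/m

K_a1 = tan²(45°−38.6°/2) = 0.2316; K_a2 = tan²(45°−31.0°/2) = 0.3201.
Layer 1: σ at base = K_a1 γ₁ h₁ = 20.82 kPa; P₁ = ½×20.82×5.8 = 60.39.
Layer 2: σ_v at top = γ₁h₁ = 89.90; σ_h top = K_a2×89.90 = 28.78; σ_h base = K_a2×(89.90+16.2×6.5) = 62.48.
P₂ = ½(28.78+62.48)×6.5 = 296.6. Total P_a = 60.39+296.6 = 357.0 kN/m.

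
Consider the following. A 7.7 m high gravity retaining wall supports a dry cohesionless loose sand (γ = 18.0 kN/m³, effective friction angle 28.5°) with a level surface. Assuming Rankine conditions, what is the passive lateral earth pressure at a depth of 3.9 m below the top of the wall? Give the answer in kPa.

198 kPa

K_p = (1 + sin φ)/(1 − sin φ) = 2.825.
σ_h = K_p γ z = 2.825 × 18.0 × 3.9 = 198.3 kPa.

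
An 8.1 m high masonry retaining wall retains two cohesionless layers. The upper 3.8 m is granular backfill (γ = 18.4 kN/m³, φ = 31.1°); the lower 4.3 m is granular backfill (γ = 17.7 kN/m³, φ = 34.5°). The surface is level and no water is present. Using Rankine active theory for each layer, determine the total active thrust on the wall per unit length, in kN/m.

K_a1 = tan²(45°−31.1°/2) = 0.3188; K_a2 = tan²(45°−34.5°/2) = 0.2768.
Layer 1: σ at base = K_a1 γ₁ h₁ = 22.29 kPa; P₁ = ½×22.29×3.8 = 42.35.
Layer 2: σ_v at top = γ₁h₁ = 69.92; σ_h top = K_a2×69.92 = 19.35; σ_h base = K_a2×(69.92+17.7×4.3) = 40.42.
P₂ = ½(19.35+40.42)×4.3 = 128.5. Total P_a = 42.35+128.5 = 170.9 kN/m.

171 kN/m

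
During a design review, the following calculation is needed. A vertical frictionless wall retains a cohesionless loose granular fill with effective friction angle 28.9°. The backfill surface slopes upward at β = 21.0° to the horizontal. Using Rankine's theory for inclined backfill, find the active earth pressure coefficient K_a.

K_a = cos β · (cos β − √(cos²β − cos²φ)) / (cos β + √(cos²β − cos²φ)).
cos β = 0.9336, cos φ = 0.8755, √(cos²β − cos²φ) = 0.3242.
K_a = 0.9336 × (0.9336 − 0.3242)/(0.9336 + 0.3242) = 0.4523.

0.452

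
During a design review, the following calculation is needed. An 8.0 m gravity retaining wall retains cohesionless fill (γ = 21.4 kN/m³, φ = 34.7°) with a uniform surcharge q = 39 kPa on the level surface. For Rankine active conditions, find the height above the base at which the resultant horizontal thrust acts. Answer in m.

3.08 m

K_a = 0.2745.
Triangular part P₁ = ½K_aγH² = 188.0 at H/3 = 2.667 m; rectangular part P₂ = K_a q H = 85.63 at H/2 = 4.000 m.
ȳ = (P₁·2.667 + P₂·4.000)/(P₁+P₂) = 3.084 m.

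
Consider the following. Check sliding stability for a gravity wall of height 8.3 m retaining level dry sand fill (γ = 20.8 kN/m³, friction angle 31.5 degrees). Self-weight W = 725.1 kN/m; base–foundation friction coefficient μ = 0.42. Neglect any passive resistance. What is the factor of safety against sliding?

1.36

K_a = tan²(45° − 31.5°/2) = 0.3136.
P_a = ½K_aγH² = 0.5×0.3136×20.8×8.3² = 224.7 kN/m, acting at H/3 = 2.767 m above the base.
FS_sliding = μW / P_a = 0.42×725.1 / 224.7 = 1.355.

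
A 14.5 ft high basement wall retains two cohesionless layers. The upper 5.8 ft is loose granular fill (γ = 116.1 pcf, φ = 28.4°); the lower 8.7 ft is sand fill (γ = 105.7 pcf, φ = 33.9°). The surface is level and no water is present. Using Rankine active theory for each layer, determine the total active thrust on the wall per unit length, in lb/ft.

3490 lb/ft

K_a1 = tan²(45°−28.4°/2) = 0.3554; K_a2 = tan²(45°−33.9°/2) = 0.2839.
Layer 1: σ at base = K_a1 γ₁ h₁ = 239.3 psf; P₁ = ½×239.3×5.8 = 693.9.
Layer 2: σ_v at top = γ₁h₁ = 673.4; σ_h top = K_a2×673.4 = 191.2; σ_h base = K_a2×(673.4+105.7×8.7) = 452.3.
P₂ = ½(191.2+452.3)×8.7 = 2799. Total P_a = 693.9+2799 = 3493 lb/ft.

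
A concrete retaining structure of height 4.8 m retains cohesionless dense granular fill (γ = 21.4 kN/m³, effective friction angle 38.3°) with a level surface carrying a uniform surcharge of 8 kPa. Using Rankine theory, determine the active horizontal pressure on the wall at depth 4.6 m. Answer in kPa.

K_a = (1 − sin φ)/(1 + sin φ) = 0.2347.
σ_v = γz + q = 21.4 × 4.6 + 8 = 106.4 kPa.
σ_h = K_a σ_v = 0.2347 × 106.4 = 24.99 kPa.

25.0 kPa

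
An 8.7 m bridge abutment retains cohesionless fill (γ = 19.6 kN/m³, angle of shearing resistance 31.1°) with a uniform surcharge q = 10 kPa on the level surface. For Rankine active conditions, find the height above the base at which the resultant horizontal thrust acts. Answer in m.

3.05 m

K_a = 0.3188.
Triangular part P₁ = ½K_aγH² = 236.5 at H/3 = 2.900 m; rectangular part P₂ = K_a q H = 27.74 at H/2 = 4.350 m.
ȳ = (P₁·2.900 + P₂·4.350)/(P₁+P₂) = 3.052 m.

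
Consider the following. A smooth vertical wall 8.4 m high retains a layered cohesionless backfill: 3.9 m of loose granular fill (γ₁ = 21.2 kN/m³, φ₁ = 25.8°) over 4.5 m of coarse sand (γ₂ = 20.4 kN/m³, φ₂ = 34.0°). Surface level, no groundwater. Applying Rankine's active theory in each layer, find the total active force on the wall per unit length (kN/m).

K_a1 = tan²(45°−25.8°/2) = 0.3935; K_a2 = tan²(45°−34.0°/2) = 0.2827.
Layer 1: σ at base = K_a1 γ₁ h₁ = 32.53 kPa; P₁ = ½×32.53×3.9 = 63.44.
Layer 2: σ_v at top = γ₁h₁ = 82.68; σ_h top = K_a2×82.68 = 23.37; σ_h base = K_a2×(82.68+20.4×4.5) = 49.33.
P₂ = ½(23.37+49.33)×4.5 = 163.6. Total P_a = 63.44+163.6 = 227.0 kN/m.

227 kN/m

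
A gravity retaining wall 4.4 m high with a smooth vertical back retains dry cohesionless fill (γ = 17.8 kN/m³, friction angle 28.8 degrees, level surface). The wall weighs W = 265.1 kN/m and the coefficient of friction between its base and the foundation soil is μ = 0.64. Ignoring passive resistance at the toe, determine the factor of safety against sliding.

K_a = tan²(45° − 28.8°/2) = 0.3498.
P_a = ½K_aγH² = 0.5×0.3498×17.8×4.4² = 60.26 kN/m, acting at H/3 = 1.467 m above the base.
FS_sliding = μW / P_a = 0.64×265.1 / 60.26 = 2.815.

2.82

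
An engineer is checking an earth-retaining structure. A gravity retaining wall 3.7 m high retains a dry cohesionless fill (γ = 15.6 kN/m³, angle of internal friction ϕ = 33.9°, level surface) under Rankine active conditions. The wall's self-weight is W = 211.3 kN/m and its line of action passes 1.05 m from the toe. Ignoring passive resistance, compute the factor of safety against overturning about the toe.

K_a = tan²(45° − 33.9°/2) = 0.2839.
P_a = ½K_aγH² = 0.5×0.2839×15.6×3.7² = 30.32 kN/m, acting at H/3 = 1.233 m above the base.
Overturning moment M_o = P_a × H/3 = 30.32 × 1.233 = 37.39.
Resisting moment M_r = W × 1.05 = 211.3 × 1.05 = 221.9.
FS_overturning = M_r/M_o = 221.9/37.39 = 5.934.

5.93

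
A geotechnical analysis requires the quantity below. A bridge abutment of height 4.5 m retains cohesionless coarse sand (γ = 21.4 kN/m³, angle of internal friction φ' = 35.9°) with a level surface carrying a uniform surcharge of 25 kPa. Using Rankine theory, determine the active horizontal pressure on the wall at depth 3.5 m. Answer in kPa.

26.0 kPa

K_a = (1 − sin φ)/(1 + sin φ) = 0.2607.
σ_v = γz + q = 21.4 × 3.5 + 25 = 99.90 kPa.
σ_h = K_a σ_v = 0.2607 × 99.90 = 26.05 kPa.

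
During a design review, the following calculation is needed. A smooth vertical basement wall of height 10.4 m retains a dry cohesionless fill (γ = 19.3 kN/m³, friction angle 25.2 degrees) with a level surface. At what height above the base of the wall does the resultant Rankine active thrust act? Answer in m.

3.47 m

K_a = 0.4027.
The pressure distribution is triangular, so the resultant acts at H/3 above the base = 10.4/3 = 3.467 m.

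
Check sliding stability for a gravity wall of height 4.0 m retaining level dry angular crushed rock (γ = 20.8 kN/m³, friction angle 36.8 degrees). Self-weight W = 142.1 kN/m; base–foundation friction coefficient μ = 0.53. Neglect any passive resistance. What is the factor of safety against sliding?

1.80

K_a = tan²(45° − 36.8°/2) = 0.2508.
P_a = ½K_aγH² = 0.5×0.2508×20.8×4.0² = 41.73 kN/m, acting at H/3 = 1.333 m above the base.
FS_sliding = μW / P_a = 0.53×142.1 / 41.73 = 1.805.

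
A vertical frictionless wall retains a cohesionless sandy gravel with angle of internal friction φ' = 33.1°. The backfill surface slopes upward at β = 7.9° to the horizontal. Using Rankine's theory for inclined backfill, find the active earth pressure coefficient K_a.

K_a = cos β · (cos β − √(cos²β − cos²φ)) / (cos β + √(cos²β − cos²φ)).
cos β = 0.9905, cos φ = 0.8377, √(cos²β − cos²φ) = 0.5285.
K_a = 0.9905 × (0.9905 − 0.5285)/(0.9905 + 0.5285) = 0.3012.

0.301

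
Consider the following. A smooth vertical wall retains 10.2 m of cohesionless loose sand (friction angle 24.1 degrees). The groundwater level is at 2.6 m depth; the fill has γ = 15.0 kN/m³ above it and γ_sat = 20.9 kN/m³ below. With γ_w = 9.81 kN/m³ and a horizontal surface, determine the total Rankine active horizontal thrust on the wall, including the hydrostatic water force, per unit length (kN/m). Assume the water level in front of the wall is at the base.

564 kN/m

K_a = tan²(45° − φ/2) = 0.4201.
γ' = 20.9 − 9.81 = 11.09 kN/m³. Depth below WT = 7.6 m.
σ'_h at WT = K_a γ d_w = 16.38 kPa; at base = 16.38 + K_a γ' × 7.6 = 51.79 kPa.
P₁ (0–2.6 m) = ½×16.38×2.6 = 21.30. P₂ (2.6–10.2 m) = ½(16.38+51.79)×7.6 = 259.1.
P_w = ½ γ_w h₂² = 0.5×9.81×7.6² = 283.3. Total = 21.30+259.1+283.3 = 563.7 kN/m.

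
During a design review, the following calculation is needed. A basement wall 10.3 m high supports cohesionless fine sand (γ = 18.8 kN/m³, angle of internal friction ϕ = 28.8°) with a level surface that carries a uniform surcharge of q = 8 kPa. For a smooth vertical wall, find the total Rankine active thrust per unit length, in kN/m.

K_a = tan²(45° − φ/2) = 0.3498.
Soil triangle: ½ K_a γ H² = 0.5×0.3498×18.8×10.3² = 348.8 kN/m.
Surcharge rectangle: K_a q H = 0.3498×8×10.3 = 28.82 kN/m.
Total = 348.8 + 28.82 = 377.6 kN/m.

378 kN/m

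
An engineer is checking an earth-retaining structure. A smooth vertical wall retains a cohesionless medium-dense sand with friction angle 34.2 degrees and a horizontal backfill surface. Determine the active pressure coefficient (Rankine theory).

K_a = tan²(45° − φ/2) = tan²(27.90°) = 0.2803.

0.280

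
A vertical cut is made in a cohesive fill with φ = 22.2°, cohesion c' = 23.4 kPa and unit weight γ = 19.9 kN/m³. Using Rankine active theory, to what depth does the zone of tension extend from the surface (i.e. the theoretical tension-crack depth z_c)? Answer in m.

K_a = tan²(45° − 22.2°/2) = 0.4515; √K_a = 0.6720.
The active pressure is zero where K_a γ z = 2c√K_a, so z_c = 2c/(γ√K_a) = 2×23.4/(19.9×0.6720) = 3.500 m.

3.50 m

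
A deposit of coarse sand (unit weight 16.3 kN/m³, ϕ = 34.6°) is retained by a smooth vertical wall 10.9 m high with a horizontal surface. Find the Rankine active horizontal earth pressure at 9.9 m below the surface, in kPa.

44.5 kPa

K_a = (1 − sin φ)/(1 + sin φ) = 0.2756.
σ_h = K_a γ z = 0.2756 × 16.3 × 9.9 = 44.48 kPa.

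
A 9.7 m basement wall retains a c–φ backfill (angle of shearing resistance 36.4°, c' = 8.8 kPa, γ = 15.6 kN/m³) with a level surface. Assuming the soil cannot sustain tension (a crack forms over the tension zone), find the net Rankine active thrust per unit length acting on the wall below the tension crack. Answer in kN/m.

111 kN/m

K_a = 0.2552; √K_a = 0.5051.
Tension-crack depth z_c = 2c/(γ√K_a) = 2×8.8/(15.6×0.5051) = 2.233 m.
σ_a at base = K_a γ H − 2c√K_a = 0.2552×15.6×9.7 − 2×8.8×0.5051 = 29.72 kPa.
P_a = ½ × 29.72 × (H − z_c) = 0.5×29.72×7.467 = 111.0 kN/m.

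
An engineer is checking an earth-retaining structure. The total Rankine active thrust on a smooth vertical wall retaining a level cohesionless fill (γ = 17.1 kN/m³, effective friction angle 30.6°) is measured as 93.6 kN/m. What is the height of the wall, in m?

5.80 m

K_a = 0.3253. P_a = ½ K_a γ H² ⇒ H = √(2P_a/(K_a γ)).
H = √(2×93.6/(0.3253×17.1)) = 5.801 m.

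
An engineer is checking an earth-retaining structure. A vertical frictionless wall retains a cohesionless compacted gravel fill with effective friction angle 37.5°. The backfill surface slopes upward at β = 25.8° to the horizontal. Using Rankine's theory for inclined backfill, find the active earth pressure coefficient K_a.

K_a = cos β · (cos β − √(cos²β − cos²φ)) / (cos β + √(cos²β − cos²φ)).
cos β = 0.9003, cos φ = 0.7934, √(cos²β − cos²φ) = 0.4256.
K_a = 0.9003 × (0.9003 − 0.4256)/(0.9003 + 0.4256) = 0.3223.

0.322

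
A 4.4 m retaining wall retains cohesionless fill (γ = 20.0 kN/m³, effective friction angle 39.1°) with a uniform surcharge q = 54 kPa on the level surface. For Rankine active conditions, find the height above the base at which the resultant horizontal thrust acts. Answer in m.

1.87 m

K_a = 0.2265.
Triangular part P₁ = ½K_aγH² = 43.85 at H/3 = 1.467 m; rectangular part P₂ = K_a q H = 53.81 at H/2 = 2.200 m.
ȳ = (P₁·1.467 + P₂·2.200)/(P₁+P₂) = 1.871 m.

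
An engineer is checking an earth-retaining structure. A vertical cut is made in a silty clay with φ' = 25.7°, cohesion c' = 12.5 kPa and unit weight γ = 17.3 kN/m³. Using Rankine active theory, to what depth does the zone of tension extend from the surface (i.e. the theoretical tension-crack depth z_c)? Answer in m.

2.30 m

K_a = tan²(45° − 25.7°/2) = 0.3950; √K_a = 0.6285.
The active pressure is zero where K_a γ z = 2c√K_a, so z_c = 2c/(γ√K_a) = 2×12.5/(17.3×0.6285) = 2.299 m.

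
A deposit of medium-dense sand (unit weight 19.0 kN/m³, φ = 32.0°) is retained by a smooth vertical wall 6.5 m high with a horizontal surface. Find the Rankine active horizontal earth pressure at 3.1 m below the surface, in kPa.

K_a = (1 − sin φ)/(1 + sin φ) = 0.3073.
σ_h = K_a γ z = 0.3073 × 19.0 × 3.1 = 18.10 kPa.

18.1 kPa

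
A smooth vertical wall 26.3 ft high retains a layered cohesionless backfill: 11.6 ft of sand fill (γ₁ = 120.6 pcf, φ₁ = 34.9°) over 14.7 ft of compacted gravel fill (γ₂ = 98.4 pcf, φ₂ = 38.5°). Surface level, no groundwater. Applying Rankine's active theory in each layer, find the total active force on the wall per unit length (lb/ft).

K_a1 = tan²(45°−34.9°/2) = 0.2721; K_a2 = tan²(45°−38.5°/2) = 0.2327.
Layer 1: σ at base = K_a1 γ₁ h₁ = 380.7 psf; P₁ = ½×380.7×11.6 = 2208.
Layer 2: σ_v at top = γ₁h₁ = 1399; σ_h top = K_a2×1399 = 325.5; σ_h base = K_a2×(1399+98.4×14.7) = 662.0.
P₂ = ½(325.5+662.0)×14.7 = 7258. Total P_a = 2208+7258 = 9466 lb/ft.

9470 lb/ft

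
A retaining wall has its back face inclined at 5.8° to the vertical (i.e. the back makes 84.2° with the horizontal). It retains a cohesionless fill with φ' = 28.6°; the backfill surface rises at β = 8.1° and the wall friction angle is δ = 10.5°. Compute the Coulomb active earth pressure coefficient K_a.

0.408

K_a = sin²(α+φ) / [sin²α · sin(α−δ) · (1 + √{sin(φ+δ)sin(φ−β) / (sin(α−δ)sin(α+β))})²].
With α = 84.2°, φ = 28.6°, δ = 10.5°, β = 8.1°: K_a = 0.4085.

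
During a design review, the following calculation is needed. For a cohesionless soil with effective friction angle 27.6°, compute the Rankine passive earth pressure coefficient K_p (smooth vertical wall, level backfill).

2.73

K_p = (1 + sin φ)/(1 − sin φ) = tan²(45° + 27.6°/2) = 2.726.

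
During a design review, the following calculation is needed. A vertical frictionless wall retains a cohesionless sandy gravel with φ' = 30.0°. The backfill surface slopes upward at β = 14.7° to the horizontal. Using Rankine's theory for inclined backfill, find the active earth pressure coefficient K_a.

0.371

K_a = cos β · (cos β − √(cos²β − cos²φ)) / (cos β + √(cos²β − cos²φ)).
cos β = 0.9673, cos φ = 0.8660, √(cos²β − cos²φ) = 0.4308.
K_a = 0.9673 × (0.9673 − 0.4308)/(0.9673 + 0.4308) = 0.3711.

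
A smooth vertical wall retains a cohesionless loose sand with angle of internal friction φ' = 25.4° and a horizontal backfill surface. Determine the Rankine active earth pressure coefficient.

K_a = (1 − sin φ)/(1 + sin φ) = (1 − sin 25.4°)/(1 + sin 25.4°) = 0.3996.

0.400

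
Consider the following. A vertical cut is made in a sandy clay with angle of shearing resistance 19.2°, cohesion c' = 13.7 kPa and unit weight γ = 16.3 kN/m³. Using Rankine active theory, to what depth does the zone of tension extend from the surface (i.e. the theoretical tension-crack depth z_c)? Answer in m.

2.37 m

K_a = tan²(45° − 19.2°/2) = 0.5050; √K_a = 0.7107.
The active pressure is zero where K_a γ z = 2c√K_a, so z_c = 2c/(γ√K_a) = 2×13.7/(16.3×0.7107) = 2.365 m.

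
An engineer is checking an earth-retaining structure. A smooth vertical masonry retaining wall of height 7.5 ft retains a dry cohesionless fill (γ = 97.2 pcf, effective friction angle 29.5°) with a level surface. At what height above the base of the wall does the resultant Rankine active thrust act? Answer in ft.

K_a = 0.3401.
The pressure distribution is triangular, so the resultant acts at H/3 above the base = 7.5/3 = 2.500 ft.

2.50 ft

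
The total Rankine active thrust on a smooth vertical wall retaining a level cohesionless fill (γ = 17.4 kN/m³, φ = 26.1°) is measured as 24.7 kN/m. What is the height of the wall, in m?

K_a = 0.3889. P_a = ½ K_a γ H² ⇒ H = √(2P_a/(K_a γ)).
H = √(2×24.7/(0.3889×17.4)) = 2.702 m.

2.70 m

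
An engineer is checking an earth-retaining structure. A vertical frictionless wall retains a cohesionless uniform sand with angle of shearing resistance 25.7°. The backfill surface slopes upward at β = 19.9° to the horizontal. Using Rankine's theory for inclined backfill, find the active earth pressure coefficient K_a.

0.522

K_a = cos β · (cos β − √(cos²β − cos²φ)) / (cos β + √(cos²β − cos²φ)).
cos β = 0.9403, cos φ = 0.9011, √(cos²β − cos²φ) = 0.2687.
K_a = 0.9403 × (0.9403 − 0.2687)/(0.9403 + 0.2687) = 0.5223.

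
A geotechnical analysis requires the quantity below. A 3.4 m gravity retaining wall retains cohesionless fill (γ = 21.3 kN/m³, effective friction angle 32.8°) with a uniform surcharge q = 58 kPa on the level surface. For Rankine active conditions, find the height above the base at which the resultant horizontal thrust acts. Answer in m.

1.48 m

K_a = 0.2973.
Triangular part P₁ = ½K_aγH² = 36.60 at H/3 = 1.133 m; rectangular part P₂ = K_a q H = 58.62 at H/2 = 1.700 m.
ȳ = (P₁·1.133 + P₂·1.700)/(P₁+P₂) = 1.482 m.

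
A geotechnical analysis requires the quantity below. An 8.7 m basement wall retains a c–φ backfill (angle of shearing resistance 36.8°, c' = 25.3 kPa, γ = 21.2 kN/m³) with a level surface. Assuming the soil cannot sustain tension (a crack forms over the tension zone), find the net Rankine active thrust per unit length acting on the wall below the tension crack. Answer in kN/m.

K_a = 0.2508; √K_a = 0.5008.
Tension-crack depth z_c = 2c/(γ√K_a) = 2×25.3/(21.2×0.5008) = 4.766 m.
σ_a at base = K_a γ H − 2c√K_a = 0.2508×21.2×8.7 − 2×25.3×0.5008 = 20.91 kPa.
P_a = ½ × 20.91 × (H − z_c) = 0.5×20.91×3.934 = 41.13 kN/m.

41.1 kN/m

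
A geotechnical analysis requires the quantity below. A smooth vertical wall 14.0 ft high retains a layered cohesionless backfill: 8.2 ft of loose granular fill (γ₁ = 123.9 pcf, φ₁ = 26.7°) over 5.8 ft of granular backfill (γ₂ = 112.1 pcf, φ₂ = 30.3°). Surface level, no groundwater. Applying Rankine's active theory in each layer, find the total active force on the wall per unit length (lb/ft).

4140 lb/ft

K_a1 = tan²(45°−26.7°/2) = 0.3800; K_a2 = tan²(45°−30.3°/2) = 0.3293.
Layer 1: σ at base = K_a1 γ₁ h₁ = 386.0 psf; P₁ = ½×386.0×8.2 = 1583.
Layer 2: σ_v at top = γ₁h₁ = 1016; σ_h top = K_a2×1016 = 334.6; σ_h base = K_a2×(1016+112.1×5.8) = 548.7.
P₂ = ½(334.6+548.7)×5.8 = 2562. Total P_a = 1583+2562 = 4144 lb/ft.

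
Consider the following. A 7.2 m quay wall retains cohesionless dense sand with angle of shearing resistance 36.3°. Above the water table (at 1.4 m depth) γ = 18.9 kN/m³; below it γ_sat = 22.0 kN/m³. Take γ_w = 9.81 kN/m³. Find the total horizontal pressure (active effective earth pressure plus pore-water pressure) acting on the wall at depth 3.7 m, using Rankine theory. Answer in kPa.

36.5 kPa

K_a = (1 − sin φ)/(1 + sin φ) = 0.2563.
γ' = 22.0 − 9.81 = 12.19 kN/m³.
Effective vertical stress at 3.7 m: σ'_v = 18.9×1.4 + 12.19×2.30 = 54.50 kPa.
σ'_h = K_a σ'_v = 0.2563 × 54.50 = 13.97 kPa; u = γ_w × 2.30 = 22.56 kPa.
Total σ_h = 13.97 + 22.56 = 36.53 kPa.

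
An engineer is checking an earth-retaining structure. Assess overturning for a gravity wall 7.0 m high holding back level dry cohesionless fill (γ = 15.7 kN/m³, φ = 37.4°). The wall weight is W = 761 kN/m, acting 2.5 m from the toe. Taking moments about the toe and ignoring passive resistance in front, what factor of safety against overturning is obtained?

K_a = tan²(45° − 37.4°/2) = 0.2443.
P_a = ½K_aγH² = 0.5×0.2443×15.7×7.0² = 93.96 kN/m, acting at H/3 = 2.333 m above the base.
Overturning moment M_o = P_a × H/3 = 93.96 × 2.333 = 219.2.
Resisting moment M_r = W × 2.5 = 761 × 2.5 = 1902.
FS_overturning = M_r/M_o = 1902/219.2 = 8.678.

8.68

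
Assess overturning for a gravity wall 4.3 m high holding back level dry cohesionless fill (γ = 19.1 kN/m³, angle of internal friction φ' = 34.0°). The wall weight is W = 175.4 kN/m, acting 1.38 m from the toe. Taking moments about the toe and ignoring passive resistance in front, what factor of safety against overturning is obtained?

K_a = tan²(45° − 34.0°/2) = 0.2827.
P_a = ½K_aγH² = 0.5×0.2827×19.1×4.3² = 49.92 kN/m, acting at H/3 = 1.433 m above the base.
Overturning moment M_o = P_a × H/3 = 49.92 × 1.433 = 71.55.
Resisting moment M_r = W × 1.38 = 175.4 × 1.38 = 242.1.
FS_overturning = M_r/M_o = 242.1/71.55 = 3.383.

3.38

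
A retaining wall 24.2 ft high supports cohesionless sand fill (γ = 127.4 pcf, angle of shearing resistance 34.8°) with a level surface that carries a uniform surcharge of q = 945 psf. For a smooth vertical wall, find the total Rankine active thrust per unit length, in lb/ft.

16400 lb/ft

K_a = tan²(45° − φ/2) = 0.2733.
Soil triangle: ½ K_a γ H² = 0.5×0.2733×127.4×24.2² = 10200 lb/ft.
Surcharge rectangle: K_a q H = 0.2733×945×24.2 = 6250 lb/ft.
Total = 10200 + 6250 = 16450 lb/ft.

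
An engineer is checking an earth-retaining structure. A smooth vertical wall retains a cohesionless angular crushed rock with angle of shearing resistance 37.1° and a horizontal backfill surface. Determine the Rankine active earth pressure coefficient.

K_a = tan²(45° − φ/2) = tan²(26.45°) = 0.2475.

0.247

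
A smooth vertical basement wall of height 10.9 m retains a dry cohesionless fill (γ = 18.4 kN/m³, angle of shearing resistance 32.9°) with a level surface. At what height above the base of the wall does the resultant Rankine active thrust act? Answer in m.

K_a = 0.2960.
The pressure distribution is triangular, so the resultant acts at H/3 above the base = 10.9/3 = 3.633 m.

3.63 m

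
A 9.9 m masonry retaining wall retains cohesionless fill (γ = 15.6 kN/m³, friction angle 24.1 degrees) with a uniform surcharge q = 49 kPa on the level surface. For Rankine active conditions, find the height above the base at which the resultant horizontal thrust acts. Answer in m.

K_a = 0.4201.
Triangular part P₁ = ½K_aγH² = 321.2 at H/3 = 3.300 m; rectangular part P₂ = K_a q H = 203.8 at H/2 = 4.950 m.
ȳ = (P₁·3.300 + P₂·4.950)/(P₁+P₂) = 3.941 m.

3.94 m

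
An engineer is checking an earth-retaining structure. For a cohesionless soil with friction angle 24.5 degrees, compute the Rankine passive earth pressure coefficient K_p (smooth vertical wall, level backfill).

K_p = (1 + sin φ)/(1 − sin φ) = tan²(45° + 24.5°/2) = 2.417.

2.42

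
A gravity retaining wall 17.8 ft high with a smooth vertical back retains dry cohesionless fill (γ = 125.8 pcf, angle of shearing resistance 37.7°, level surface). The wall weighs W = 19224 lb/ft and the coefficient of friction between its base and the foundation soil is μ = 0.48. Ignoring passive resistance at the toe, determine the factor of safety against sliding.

1.92

K_a = tan²(45° − 37.7°/2) = 0.2411.
P_a = ½K_aγH² = 0.5×0.2411×125.8×17.8² = 4804 lb/ft, acting at H/3 = 5.933 ft above the base.
FS_sliding = μW / P_a = 0.48×19224 / 4804 = 1.921.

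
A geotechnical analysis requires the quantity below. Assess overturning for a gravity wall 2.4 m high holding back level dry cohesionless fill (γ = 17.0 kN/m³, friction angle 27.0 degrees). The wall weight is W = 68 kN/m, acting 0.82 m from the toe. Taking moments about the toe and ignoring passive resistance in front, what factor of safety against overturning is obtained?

K_a = tan²(45° − 27.0°/2) = 0.3755.
P_a = ½K_aγH² = 0.5×0.3755×17.0×2.4² = 18.39 kN/m, acting at H/3 = 0.8000 m above the base.
Overturning moment M_o = P_a × H/3 = 18.39 × 0.8000 = 14.71.
Resisting moment M_r = W × 0.82 = 68 × 0.82 = 55.76.
FS_overturning = M_r/M_o = 55.76/14.71 = 3.791.

3.79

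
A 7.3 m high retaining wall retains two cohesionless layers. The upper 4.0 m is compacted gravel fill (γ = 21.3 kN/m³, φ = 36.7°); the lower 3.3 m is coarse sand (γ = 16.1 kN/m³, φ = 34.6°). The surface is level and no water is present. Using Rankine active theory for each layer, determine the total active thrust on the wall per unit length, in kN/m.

K_a1 = tan²(45°−36.7°/2) = 0.2519; K_a2 = tan²(45°−34.6°/2) = 0.2756.
Layer 1: σ at base = K_a1 γ₁ h₁ = 21.46 kPa; P₁ = ½×21.46×4.0 = 42.92.
Layer 2: σ_v at top = γ₁h₁ = 85.20; σ_h top = K_a2×85.20 = 23.48; σ_h base = K_a2×(85.20+16.1×3.3) = 38.13.
P₂ = ½(23.48+38.13)×3.3 = 101.7. Total P_a = 42.92+101.7 = 144.6 kN/m.

145 kN/m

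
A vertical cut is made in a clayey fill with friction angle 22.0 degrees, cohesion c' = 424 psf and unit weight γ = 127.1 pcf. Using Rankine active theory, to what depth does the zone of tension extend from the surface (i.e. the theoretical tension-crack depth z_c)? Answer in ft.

9.89 ft

K_a = tan²(45° − 22.0°/2) = 0.4550; √K_a = 0.6745.
The active pressure is zero where K_a γ z = 2c√K_a, so z_c = 2c/(γ√K_a) = 2×424/(127.1×0.6745) = 9.892 ft.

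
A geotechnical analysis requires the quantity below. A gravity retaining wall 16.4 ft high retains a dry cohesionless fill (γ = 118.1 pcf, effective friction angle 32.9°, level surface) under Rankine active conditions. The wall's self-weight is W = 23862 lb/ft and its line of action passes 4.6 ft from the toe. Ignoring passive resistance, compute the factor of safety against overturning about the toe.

K_a = tan²(45° − 32.9°/2) = 0.2960.
P_a = ½K_aγH² = 0.5×0.2960×118.1×16.4² = 4702 lb/ft, acting at H/3 = 5.467 ft above the base.
Overturning moment M_o = P_a × H/3 = 4702 × 5.467 = 25700.
Resisting moment M_r = W × 4.6 = 23862 × 4.6 = 109800.
FS_overturning = M_r/M_o = 109800/25700 = 4.271.

4.27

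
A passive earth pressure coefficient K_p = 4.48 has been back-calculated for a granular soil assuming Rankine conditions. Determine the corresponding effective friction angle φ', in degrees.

39.4°

K_p = (1+sin φ)/(1−sin φ) ⇒ sin φ = (K_p − 1)/(K_p + 1) = 0.6350.
φ = arcsin(0.6350) = 39.42°.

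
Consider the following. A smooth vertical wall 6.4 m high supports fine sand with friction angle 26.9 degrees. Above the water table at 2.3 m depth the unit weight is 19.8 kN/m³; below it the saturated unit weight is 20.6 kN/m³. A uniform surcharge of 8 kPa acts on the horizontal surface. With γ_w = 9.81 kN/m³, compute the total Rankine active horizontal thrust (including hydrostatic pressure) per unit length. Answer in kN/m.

226 kN/m

K_a = tan²(45° − φ/2) = 0.3770.
γ' = 20.6 − 9.81 = 10.79 kN/m³. h₂ = H − d_w = 4.1 m.
σ'_h: at surface K_a·q = 3.016; at WT K_a(q+γd_w) = 20.18; at base K_a(q+γd_w+γ'h₂) = 36.86 kPa.
P₁ = ½(3.016+20.18)×2.3 = 26.68; P₂ = ½(20.18+36.86)×4.1 = 116.9; P_w = ½γ_w h₂² = 82.45.
Total = 26.68+116.9+82.45 = 226.1 kN/m.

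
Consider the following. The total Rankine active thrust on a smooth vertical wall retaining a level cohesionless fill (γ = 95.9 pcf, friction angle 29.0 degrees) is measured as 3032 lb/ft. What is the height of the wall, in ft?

13.5 ft

K_a = 0.3470. P_a = ½ K_a γ H² ⇒ H = √(2P_a/(K_a γ)).
H = √(2×3032/(0.3470×95.9)) = 13.50 ft.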